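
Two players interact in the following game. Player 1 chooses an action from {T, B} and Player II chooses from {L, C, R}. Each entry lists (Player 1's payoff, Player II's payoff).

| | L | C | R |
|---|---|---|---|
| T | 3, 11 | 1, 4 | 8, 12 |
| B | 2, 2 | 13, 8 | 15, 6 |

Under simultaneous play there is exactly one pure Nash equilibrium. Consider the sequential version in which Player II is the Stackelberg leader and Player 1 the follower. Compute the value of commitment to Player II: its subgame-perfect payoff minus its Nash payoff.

Solve by backward induction (Player II leads).
- L → Player 1 plays T (best of 3, 2); Player II gets 11.
- C → Player 1 plays B (best of 1, 13); Player II gets 8.
- R → Player 1 plays B (best of 8, 15); Player II gets 6.
Maximizing over 11, 8, 6, Player II chooses L. Subgame-perfect outcome: (T, L) with payoffs (3, 11).
For the simultaneous game, intersect best replies.
Player 1's best replies: L→T; C→B; R→B.
Player II's best replies: T→R; B→C.
Only (B, C) has each player best-responding; Nash payoffs (13, 8).
Player II's commitment gain: 11 − 8 = 3.

3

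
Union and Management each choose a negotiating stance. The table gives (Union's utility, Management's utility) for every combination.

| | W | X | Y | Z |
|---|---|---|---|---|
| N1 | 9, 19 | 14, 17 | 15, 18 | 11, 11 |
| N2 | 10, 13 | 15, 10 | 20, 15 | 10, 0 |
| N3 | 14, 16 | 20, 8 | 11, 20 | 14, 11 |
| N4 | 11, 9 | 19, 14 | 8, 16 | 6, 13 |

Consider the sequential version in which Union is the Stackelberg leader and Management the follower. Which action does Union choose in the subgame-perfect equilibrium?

N2

Backward induction with Union moving first.
- N1: BR = W, leader payoff 9.
- N2: BR = Y, leader payoff 20.
- N3: BR = Y, leader payoff 11.
- N4: BR = Y, leader payoff 8.
Among 9, 20, 11, 8, the best is 20 at N2. Subgame-perfect outcome: (N2, Y) with payoffs (20, 15).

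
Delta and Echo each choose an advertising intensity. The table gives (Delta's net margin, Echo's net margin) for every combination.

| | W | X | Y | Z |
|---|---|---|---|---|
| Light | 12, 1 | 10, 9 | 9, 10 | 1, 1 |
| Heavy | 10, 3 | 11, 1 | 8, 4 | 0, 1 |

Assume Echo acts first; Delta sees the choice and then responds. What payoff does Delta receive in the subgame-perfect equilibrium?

9

Solve by backward induction (Echo leads).
- W → Delta plays Light (best of 12, 10); Echo gets 1.
- X → Delta plays Heavy (best of 10, 11); Echo gets 1.
- Y → Delta plays Light (best of 9, 8); Echo gets 10.
- Z → Delta plays Light (best of 1, 0); Echo gets 1.
Echo's induced payoffs are 1, 1, 10, 1, so Echo commits to Y. Subgame-perfect outcome: (Light, Y) with payoffs (9, 10).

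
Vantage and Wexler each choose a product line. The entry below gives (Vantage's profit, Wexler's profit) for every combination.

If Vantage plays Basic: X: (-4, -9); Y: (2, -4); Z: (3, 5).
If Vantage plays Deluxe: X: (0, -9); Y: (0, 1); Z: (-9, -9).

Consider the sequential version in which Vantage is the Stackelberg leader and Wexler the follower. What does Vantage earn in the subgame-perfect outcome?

3

Solve by backward induction (Vantage leads).
- Basic → Wexler plays Z (best of -9, -4, 5); Vantage gets 3.
- Deluxe → Wexler plays Y (best of -9, 1, -9); Vantage gets 0.
Among 3, 0, the best is 3 at Basic. Subgame-perfect outcome: (Basic, Z) with payoffs (3, 5).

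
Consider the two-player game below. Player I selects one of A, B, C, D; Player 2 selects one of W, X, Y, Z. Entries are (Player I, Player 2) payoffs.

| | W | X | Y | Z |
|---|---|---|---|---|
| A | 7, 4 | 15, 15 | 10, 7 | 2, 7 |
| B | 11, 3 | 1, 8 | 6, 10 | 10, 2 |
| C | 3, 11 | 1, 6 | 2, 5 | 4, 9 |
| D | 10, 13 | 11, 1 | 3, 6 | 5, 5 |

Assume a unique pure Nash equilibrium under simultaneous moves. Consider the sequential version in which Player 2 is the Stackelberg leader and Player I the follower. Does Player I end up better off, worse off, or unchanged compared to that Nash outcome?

Player I best-responds to each possible Player 2 move:
- W: Player I compares 7, 11, 3, 10 and picks B; Player 2 would get 3.
- X: Player I compares 15, 1, 1, 11 and picks A; Player 2 would get 15.
- Y: Player I compares 10, 6, 2, 3 and picks A; Player 2 would get 7.
- Z: Player I compares 2, 10, 4, 5 and picks B; Player 2 would get 2.
Among 3, 15, 7, 2, the best is 15 at X. Subgame-perfect outcome: (A, X) with payoffs (15, 15).
Under simultaneous play:
Player I's best replies: W→B; X→A; Y→A; Z→B.
Player 2's best replies: A→X; B→Y; C→W; D→W.
The unique mutual best reply is (A, X), giving (15, 15).
Player I earns 15 sequentially versus 15 at the Nash outcome: unchanged.

unchanged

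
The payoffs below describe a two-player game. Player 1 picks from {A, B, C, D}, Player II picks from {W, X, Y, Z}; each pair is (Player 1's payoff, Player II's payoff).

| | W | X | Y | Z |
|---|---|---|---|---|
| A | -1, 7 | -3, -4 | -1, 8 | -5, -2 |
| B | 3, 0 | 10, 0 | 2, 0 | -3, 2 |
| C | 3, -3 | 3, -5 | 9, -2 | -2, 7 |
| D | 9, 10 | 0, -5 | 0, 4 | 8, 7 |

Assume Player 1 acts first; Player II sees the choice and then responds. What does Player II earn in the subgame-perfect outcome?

10

Player II best-responds to each possible Player 1 move:
- A: BR = Y, leader payoff -1.
- B: BR = Z, leader payoff -3.
- C: BR = Z, leader payoff -2.
- D: BR = W, leader payoff 9.
Among -1, -3, -2, 9, the best is 9 at D. Subgame-perfect outcome: (D, W) with payoffs (9, 10).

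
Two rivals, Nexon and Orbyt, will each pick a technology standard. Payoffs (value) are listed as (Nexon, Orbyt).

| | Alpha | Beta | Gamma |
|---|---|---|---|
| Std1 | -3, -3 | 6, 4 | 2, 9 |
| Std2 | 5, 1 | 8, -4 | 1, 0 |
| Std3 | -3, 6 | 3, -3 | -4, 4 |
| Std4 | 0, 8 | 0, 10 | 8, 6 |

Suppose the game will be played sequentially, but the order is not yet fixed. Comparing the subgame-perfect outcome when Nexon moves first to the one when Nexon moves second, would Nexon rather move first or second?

If Nexon leads: Orbyt's best replies are Std1→Gamma, Std2→Alpha, Std3→Alpha, Std4→Beta; Nexon's induced payoffs 2, 5, -3, 0; outcome (Std2, Alpha), payoffs (5, 1).
If Orbyt leads: Nexon's best replies are Alpha→Std2, Beta→Std2, Gamma→Std4; Orbyt's induced payoffs 1, -4, 6; outcome (Std4, Gamma), payoffs (8, 6).
Nexon gets 5 moving first and 8 moving second, so Nexon prefers to move second.

second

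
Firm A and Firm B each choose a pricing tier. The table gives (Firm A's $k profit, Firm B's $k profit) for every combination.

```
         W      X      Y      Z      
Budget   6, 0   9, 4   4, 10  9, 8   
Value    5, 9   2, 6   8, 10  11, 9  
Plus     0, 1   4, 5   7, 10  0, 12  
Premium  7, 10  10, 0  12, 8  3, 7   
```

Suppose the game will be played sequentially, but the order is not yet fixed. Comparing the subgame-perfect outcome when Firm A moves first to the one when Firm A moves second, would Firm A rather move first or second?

If Firm A leads: Firm B's best replies are Budget→Y, Value→Y, Plus→Z, Premium→W; Firm A's induced payoffs 4, 8, 0, 7; outcome (Value, Y), payoffs (8, 10).
If Firm B leads: Firm A's best replies are W→Premium, X→Premium, Y→Premium, Z→Value; Firm B's induced payoffs 10, 0, 8, 9; outcome (Premium, W), payoffs (7, 10).
Firm A gets 8 moving first and 7 moving second, so Firm A prefers to move first.

first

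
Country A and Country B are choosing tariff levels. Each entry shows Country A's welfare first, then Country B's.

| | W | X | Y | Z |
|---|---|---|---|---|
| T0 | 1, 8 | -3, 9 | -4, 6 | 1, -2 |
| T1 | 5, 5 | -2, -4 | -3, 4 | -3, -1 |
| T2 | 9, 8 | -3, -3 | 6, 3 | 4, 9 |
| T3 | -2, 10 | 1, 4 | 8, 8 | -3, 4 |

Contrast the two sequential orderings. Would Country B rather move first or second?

If Country A leads: Country B's best replies are T0→X, T1→W, T2→Z, T3→W; Country A's induced payoffs -3, 5, 4, -2; outcome (T1, W), payoffs (5, 5).
If Country B leads: Country A's best replies are W→T2, X→T3, Y→T3, Z→T2; Country B's induced payoffs 8, 4, 8, 9; outcome (T2, Z), payoffs (4, 9).
Country B gets 9 moving first and 5 moving second, so Country B prefers to move first.

first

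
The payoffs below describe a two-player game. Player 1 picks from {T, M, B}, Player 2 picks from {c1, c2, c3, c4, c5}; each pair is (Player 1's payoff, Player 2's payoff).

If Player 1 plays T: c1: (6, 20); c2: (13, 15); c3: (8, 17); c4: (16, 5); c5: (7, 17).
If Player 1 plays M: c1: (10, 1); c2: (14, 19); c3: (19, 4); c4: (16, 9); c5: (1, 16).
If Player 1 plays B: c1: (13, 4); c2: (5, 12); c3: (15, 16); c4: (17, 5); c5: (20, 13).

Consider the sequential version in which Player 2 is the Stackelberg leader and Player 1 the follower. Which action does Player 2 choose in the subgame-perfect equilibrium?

c2

Player 1 best-responds to each possible Player 2 move:
- c1: Player 1 compares 6, 10, 13 and picks B; Player 2 would get 4.
- c2: Player 1 compares 13, 14, 5 and picks M; Player 2 would get 19.
- c3: Player 1 compares 8, 19, 15 and picks M; Player 2 would get 4.
- c4: Player 1 compares 16, 16, 17 and picks B; Player 2 would get 5.
- c5: Player 1 compares 7, 1, 20 and picks B; Player 2 would get 13.
Player 2's induced payoffs are 4, 19, 4, 5, 13, so Player 2 commits to c2. Subgame-perfect outcome: (M, c2) with payoffs (14, 19).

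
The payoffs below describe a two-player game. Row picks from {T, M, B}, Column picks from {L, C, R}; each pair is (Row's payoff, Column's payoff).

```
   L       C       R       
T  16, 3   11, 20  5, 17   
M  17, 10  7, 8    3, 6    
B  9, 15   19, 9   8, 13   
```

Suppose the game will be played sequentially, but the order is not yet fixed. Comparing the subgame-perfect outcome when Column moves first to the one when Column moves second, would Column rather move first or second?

first

If Row leads: Column's best replies are T→C, M→L, B→L; Row's induced payoffs 11, 17, 9; outcome (M, L), payoffs (17, 10).
If Column leads: Row's best replies are L→M, C→B, R→B; Column's induced payoffs 10, 9, 13; outcome (B, R), payoffs (8, 13).
Column gets 13 moving first and 10 moving second, so Column prefers to move first.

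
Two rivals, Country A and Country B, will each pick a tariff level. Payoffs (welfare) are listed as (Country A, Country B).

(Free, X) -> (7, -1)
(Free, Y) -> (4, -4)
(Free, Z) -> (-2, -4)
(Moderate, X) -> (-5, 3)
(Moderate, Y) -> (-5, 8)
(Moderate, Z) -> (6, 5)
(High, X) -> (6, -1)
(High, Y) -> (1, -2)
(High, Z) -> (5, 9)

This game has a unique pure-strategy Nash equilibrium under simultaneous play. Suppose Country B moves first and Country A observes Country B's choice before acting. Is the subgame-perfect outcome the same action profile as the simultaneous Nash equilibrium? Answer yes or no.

Backward induction with Country B moving first.
- X: BR = Free, leader payoff -1.
- Y: BR = Free, leader payoff -4.
- Z: BR = Moderate, leader payoff 5.
Country B's induced payoffs are -1, -4, 5, so Country B commits to Z. Subgame-perfect outcome: (Moderate, Z) with payoffs (6, 5).
Now find the simultaneous Nash equilibrium.
Country A's best replies: X→Free; Y→Free; Z→Moderate.
Country B's best replies: Free→X; Moderate→Y; High→Z.
The unique mutual best reply is (Free, X), giving (7, -1).
Sequential outcome (Moderate, Z) differs from the Nash profile (Free, X).

no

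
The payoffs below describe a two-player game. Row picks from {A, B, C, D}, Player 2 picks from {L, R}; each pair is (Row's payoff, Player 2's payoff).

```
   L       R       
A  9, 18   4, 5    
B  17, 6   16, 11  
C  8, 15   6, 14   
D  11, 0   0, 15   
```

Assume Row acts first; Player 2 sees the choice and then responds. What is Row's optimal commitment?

Player 2 best-responds to each possible Row move:
- A: Player 2 compares 18, 5 and picks L; Row would get 9.
- B: Player 2 compares 6, 11 and picks R; Row would get 16.
- C: Player 2 compares 15, 14 and picks L; Row would get 8.
- D: Player 2 compares 0, 15 and picks R; Row would get 0.
Maximizing over 9, 16, 8, 0, Row chooses B. Subgame-perfect outcome: (B, R) with payoffs (16, 11).

B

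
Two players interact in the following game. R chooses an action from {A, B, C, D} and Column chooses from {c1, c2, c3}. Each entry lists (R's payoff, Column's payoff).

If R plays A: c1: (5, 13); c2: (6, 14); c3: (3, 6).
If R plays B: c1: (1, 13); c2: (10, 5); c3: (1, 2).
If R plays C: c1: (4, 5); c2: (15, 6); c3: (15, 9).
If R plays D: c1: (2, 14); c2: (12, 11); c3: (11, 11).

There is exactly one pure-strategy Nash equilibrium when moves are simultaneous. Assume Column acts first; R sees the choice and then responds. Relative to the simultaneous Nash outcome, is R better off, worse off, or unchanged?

worse off

Backward induction with Column moving first.
- c1: R compares 5, 1, 4, 2 and picks A; Column would get 13.
- c2: R compares 6, 10, 15, 12 and picks C; Column would get 6.
- c3: R compares 3, 1, 15, 11 and picks C; Column would get 9.
Column's induced payoffs are 13, 6, 9, so Column commits to c1. Subgame-perfect outcome: (A, c1) with payoffs (5, 13).
For the simultaneous game, intersect best replies.
R's best replies: c1→A; c2→C; c3→C.
Column's best replies: A→c2; B→c1; C→c3; D→c1.
The unique mutual best reply is (C, c3), giving (15, 9).
R earns 5 sequentially versus 15 at the Nash outcome: worse off.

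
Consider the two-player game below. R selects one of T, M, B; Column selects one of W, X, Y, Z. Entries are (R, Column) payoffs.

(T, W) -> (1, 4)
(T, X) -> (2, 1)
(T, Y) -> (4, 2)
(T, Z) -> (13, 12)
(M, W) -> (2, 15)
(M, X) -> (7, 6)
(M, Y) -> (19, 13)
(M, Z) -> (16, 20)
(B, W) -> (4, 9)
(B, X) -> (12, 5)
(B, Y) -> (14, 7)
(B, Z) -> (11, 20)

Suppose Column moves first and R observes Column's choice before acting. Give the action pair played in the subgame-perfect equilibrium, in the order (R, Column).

R best-responds to each possible Column move:
- W: R compares 1, 2, 4 and picks B; Column would get 9.
- X: R compares 2, 7, 12 and picks B; Column would get 5.
- Y: R compares 4, 19, 14 and picks M; Column would get 13.
- Z: R compares 13, 16, 11 and picks M; Column would get 20.
Column's induced payoffs are 9, 5, 13, 20, so Column commits to Z. Subgame-perfect outcome: (M, Z) with payoffs (16, 20).

(M, Z)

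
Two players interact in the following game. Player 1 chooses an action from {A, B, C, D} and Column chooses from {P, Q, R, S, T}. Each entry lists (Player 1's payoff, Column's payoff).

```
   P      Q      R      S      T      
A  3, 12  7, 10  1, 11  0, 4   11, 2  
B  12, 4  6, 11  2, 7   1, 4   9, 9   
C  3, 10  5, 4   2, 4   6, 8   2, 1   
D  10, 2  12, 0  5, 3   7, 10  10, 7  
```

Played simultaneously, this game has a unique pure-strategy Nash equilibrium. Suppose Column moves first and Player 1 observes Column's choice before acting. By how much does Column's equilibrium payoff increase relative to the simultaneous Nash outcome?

Backward induction with Column moving first.
- P → Player 1 plays B (best of 3, 12, 3, 10); Column gets 4.
- Q → Player 1 plays D (best of 7, 6, 5, 12); Column gets 0.
- R → Player 1 plays D (best of 1, 2, 2, 5); Column gets 3.
- S → Player 1 plays D (best of 0, 1, 6, 7); Column gets 10.
- T → Player 1 plays A (best of 11, 9, 2, 10); Column gets 2.
Among 4, 0, 3, 10, 2, the best is 10 at S. Subgame-perfect outcome: (D, S) with payoffs (7, 10).
For the simultaneous game, intersect best replies.
Player 1's best replies: P→B; Q→D; R→D; S→D; T→A.
Column's best replies: A→P; B→Q; C→P; D→S.
Only (D, S) has each player best-responding; Nash payoffs (7, 10).
Column's commitment gain: 10 − 10 = 0.

0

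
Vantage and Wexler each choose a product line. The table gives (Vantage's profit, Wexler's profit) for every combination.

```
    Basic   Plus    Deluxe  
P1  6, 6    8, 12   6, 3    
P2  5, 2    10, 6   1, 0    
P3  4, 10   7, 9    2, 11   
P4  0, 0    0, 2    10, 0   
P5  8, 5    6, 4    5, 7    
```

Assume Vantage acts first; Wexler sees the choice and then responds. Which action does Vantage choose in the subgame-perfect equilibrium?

P2

Wexler best-responds to each possible Vantage move:
- P1: BR = Plus, leader payoff 8.
- P2: BR = Plus, leader payoff 10.
- P3: BR = Deluxe, leader payoff 2.
- P4: BR = Plus, leader payoff 0.
- P5: BR = Deluxe, leader payoff 5.
Vantage's induced payoffs are 8, 10, 2, 0, 5, so Vantage commits to P2. Subgame-perfect outcome: (P2, Plus) with payoffs (10, 6).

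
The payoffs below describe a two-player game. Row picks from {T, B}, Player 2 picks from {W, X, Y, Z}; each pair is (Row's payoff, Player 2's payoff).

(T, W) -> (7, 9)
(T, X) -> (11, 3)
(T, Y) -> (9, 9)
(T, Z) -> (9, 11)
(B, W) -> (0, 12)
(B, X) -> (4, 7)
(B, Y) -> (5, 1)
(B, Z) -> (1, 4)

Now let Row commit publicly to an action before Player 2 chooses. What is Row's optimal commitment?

T

Backward induction with Row moving first.
- T → Player 2 plays Z (best of 9, 3, 9, 11); Row gets 9.
- B → Player 2 plays W (best of 12, 7, 1, 4); Row gets 0.
Maximizing over 9, 0, Row chooses T. Subgame-perfect outcome: (T, Z) with payoffs (9, 11).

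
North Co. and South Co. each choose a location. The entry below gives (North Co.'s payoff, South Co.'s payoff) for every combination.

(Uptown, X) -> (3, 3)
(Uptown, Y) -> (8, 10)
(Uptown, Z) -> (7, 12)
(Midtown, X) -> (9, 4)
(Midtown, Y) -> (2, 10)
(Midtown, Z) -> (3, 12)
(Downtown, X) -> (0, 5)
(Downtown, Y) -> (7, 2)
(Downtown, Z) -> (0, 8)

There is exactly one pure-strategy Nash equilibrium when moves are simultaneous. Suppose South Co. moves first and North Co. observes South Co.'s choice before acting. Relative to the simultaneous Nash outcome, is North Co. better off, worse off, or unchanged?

Backward induction with South Co. moving first.
- X: BR = Midtown, leader payoff 4.
- Y: BR = Uptown, leader payoff 10.
- Z: BR = Uptown, leader payoff 12.
South Co.'s induced payoffs are 4, 10, 12, so South Co. commits to Z. Subgame-perfect outcome: (Uptown, Z) with payoffs (7, 12).
Under simultaneous play:
North Co.'s best replies: X→Midtown; Y→Uptown; Z→Uptown.
South Co.'s best replies: Uptown→Z; Midtown→Z; Downtown→Z.
Only (Uptown, Z) has each player best-responding; Nash payoffs (7, 12).
North Co. earns 7 sequentially versus 7 at the Nash outcome: unchanged.

unchanged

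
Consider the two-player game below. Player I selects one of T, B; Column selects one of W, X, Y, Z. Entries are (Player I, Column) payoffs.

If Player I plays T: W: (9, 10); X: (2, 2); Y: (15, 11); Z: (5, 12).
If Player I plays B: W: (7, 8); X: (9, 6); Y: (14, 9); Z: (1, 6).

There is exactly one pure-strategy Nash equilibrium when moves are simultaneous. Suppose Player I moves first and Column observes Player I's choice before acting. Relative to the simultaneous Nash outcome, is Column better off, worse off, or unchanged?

Solve by backward induction (Player I leads).
- T: BR = Z, leader payoff 5.
- B: BR = Y, leader payoff 14.
Among 5, 14, the best is 14 at B. Subgame-perfect outcome: (B, Y) with payoffs (14, 9).
Now find the simultaneous Nash equilibrium.
Player I's best replies: W→T; X→B; Y→T; Z→T.
Column's best replies: T→Z; B→Y.
Only (T, Z) has each player best-responding; Nash payoffs (5, 12).
Column earns 9 sequentially versus 12 at the Nash outcome: worse off.

worse off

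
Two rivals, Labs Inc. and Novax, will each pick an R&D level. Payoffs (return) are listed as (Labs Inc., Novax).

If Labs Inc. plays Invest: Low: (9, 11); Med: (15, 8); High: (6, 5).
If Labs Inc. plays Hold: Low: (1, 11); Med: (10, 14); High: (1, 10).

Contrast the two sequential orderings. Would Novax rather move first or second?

second

If Labs Inc. leads: Novax's best replies are Invest→Low, Hold→Med; Labs Inc.'s induced payoffs 9, 10; outcome (Hold, Med), payoffs (10, 14).
If Novax leads: Labs Inc.'s best replies are Low→Invest, Med→Invest, High→Invest; Novax's induced payoffs 11, 8, 5; outcome (Invest, Low), payoffs (9, 11).
Novax gets 11 moving first and 14 moving second, so Novax prefers to move second.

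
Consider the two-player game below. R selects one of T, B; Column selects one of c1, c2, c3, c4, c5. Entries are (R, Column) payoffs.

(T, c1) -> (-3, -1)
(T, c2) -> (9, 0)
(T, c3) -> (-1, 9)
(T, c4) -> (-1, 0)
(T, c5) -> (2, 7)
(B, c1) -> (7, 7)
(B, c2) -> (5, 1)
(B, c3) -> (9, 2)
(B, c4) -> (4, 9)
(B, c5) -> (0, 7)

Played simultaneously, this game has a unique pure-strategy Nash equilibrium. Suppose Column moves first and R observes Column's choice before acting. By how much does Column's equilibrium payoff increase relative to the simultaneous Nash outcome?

0

Work backward from R's decision.
- c1: R compares -3, 7 and picks B; Column would get 7.
- c2: R compares 9, 5 and picks T; Column would get 0.
- c3: R compares -1, 9 and picks B; Column would get 2.
- c4: R compares -1, 4 and picks B; Column would get 9.
- c5: R compares 2, 0 and picks T; Column would get 7.
Column's induced payoffs are 7, 0, 2, 9, 7, so Column commits to c4. Subgame-perfect outcome: (B, c4) with payoffs (4, 9).
Now find the simultaneous Nash equilibrium.
R's best replies: c1→B; c2→T; c3→B; c4→B; c5→T.
Column's best replies: T→c3; B→c4.
Only (B, c4) has each player best-responding; Nash payoffs (4, 9).
Column's commitment gain: 9 − 9 = 0.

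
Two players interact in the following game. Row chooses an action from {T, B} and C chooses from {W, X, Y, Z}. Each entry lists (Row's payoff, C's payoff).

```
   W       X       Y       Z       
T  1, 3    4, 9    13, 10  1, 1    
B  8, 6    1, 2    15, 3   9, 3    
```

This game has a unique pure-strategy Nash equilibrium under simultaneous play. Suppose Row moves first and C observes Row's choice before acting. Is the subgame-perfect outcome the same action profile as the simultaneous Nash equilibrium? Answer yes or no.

no

Backward induction with Row moving first.
- T: C compares 3, 9, 10, 1 and picks Y; Row would get 13.
- B: C compares 6, 2, 3, 3 and picks W; Row would get 8.
Row's induced payoffs are 13, 8, so Row commits to T. Subgame-perfect outcome: (T, Y) with payoffs (13, 10).
Now find the simultaneous Nash equilibrium.
Row's best replies: W→B; X→T; Y→B; Z→B.
C's best replies: T→Y; B→W.
Only (B, W) has each player best-responding; Nash payoffs (8, 6).
Sequential outcome (T, Y) differs from the Nash profile (B, W).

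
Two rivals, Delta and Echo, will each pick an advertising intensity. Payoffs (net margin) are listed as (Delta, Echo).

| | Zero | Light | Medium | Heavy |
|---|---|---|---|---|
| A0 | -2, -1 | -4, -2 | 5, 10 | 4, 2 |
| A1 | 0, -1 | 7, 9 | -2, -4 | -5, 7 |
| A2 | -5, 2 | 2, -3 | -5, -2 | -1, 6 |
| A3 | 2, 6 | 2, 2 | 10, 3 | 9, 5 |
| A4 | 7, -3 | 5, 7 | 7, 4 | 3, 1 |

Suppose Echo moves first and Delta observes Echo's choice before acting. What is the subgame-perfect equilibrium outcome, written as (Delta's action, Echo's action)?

Solve by backward induction (Echo leads).
- Zero: BR = A4, leader payoff -3.
- Light: BR = A1, leader payoff 9.
- Medium: BR = A3, leader payoff 3.
- Heavy: BR = A3, leader payoff 5.
Echo's induced payoffs are -3, 9, 3, 5, so Echo commits to Light. Subgame-perfect outcome: (A1, Light) with payoffs (7, 9).

(A1, Light)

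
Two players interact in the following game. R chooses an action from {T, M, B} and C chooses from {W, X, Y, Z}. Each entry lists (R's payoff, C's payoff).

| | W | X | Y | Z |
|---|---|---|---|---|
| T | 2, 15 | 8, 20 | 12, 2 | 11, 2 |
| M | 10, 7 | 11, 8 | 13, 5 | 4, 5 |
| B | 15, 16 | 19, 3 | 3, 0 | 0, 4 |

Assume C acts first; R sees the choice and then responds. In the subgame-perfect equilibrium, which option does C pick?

Solve by backward induction (C leads).
- W → R plays B (best of 2, 10, 15); C gets 16.
- X → R plays B (best of 8, 11, 19); C gets 3.
- Y → R plays M (best of 12, 13, 3); C gets 5.
- Z → R plays T (best of 11, 4, 0); C gets 2.
Among 16, 3, 5, 2, the best is 16 at W. Subgame-perfect outcome: (B, W) with payoffs (15, 16).

W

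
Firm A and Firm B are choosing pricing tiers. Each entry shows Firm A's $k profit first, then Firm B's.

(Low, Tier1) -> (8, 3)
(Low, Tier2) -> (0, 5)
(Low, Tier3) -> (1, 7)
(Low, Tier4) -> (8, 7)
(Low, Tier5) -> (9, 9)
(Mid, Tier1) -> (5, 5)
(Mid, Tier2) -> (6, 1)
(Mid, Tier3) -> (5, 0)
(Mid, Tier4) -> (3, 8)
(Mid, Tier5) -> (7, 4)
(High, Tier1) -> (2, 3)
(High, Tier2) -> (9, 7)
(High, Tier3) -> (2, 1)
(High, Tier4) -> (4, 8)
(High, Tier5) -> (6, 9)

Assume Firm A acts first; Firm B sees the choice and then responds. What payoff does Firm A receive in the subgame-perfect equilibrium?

9

Work backward from Firm B's decision.
- Low: BR = Tier5, leader payoff 9.
- Mid: BR = Tier4, leader payoff 3.
- High: BR = Tier5, leader payoff 6.
Maximizing over 9, 3, 6, Firm A chooses Low. Subgame-perfect outcome: (Low, Tier5) with payoffs (9, 9).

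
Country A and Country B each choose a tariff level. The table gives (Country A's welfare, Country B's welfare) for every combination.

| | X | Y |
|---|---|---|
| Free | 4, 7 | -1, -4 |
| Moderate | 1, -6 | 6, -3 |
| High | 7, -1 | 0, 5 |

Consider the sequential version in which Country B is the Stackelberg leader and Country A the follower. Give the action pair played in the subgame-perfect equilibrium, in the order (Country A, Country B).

(High, X)

Country A best-responds to each possible Country B move:
- X → Country A plays High (best of 4, 1, 7); Country B gets -1.
- Y → Country A plays Moderate (best of -1, 6, 0); Country B gets -3.
Maximizing over -1, -3, Country B chooses X. Subgame-perfect outcome: (High, X) with payoffs (7, -1).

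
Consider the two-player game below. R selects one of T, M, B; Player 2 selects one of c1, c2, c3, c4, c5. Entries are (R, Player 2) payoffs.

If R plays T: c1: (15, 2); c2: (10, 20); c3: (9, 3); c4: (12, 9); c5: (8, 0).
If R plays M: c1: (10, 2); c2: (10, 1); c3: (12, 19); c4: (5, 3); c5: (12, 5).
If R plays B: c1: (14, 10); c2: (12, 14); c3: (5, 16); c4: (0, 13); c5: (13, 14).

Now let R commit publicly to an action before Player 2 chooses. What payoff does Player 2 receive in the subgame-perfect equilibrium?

Player 2 best-responds to each possible R move:
- T → Player 2 plays c2 (best of 2, 20, 3, 9, 0); R gets 10.
- M → Player 2 plays c3 (best of 2, 1, 19, 3, 5); R gets 12.
- B → Player 2 plays c3 (best of 10, 14, 16, 13, 14); R gets 5.
Among 10, 12, 5, the best is 12 at M. Subgame-perfect outcome: (M, c3) with payoffs (12, 19).

19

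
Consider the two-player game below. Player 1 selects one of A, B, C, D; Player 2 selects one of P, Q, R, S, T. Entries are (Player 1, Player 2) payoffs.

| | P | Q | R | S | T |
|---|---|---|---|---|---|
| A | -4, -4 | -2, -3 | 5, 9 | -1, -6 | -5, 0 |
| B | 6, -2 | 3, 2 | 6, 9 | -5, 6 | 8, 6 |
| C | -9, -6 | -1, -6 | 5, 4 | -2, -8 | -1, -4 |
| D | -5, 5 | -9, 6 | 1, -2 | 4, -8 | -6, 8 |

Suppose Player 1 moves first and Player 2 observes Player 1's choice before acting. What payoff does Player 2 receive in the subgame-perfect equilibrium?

Player 2 best-responds to each possible Player 1 move:
- A → Player 2 plays R (best of -4, -3, 9, -6, 0); Player 1 gets 5.
- B → Player 2 plays R (best of -2, 2, 9, 6, 6); Player 1 gets 6.
- C → Player 2 plays R (best of -6, -6, 4, -8, -4); Player 1 gets 5.
- D → Player 2 plays T (best of 5, 6, -2, -8, 8); Player 1 gets -6.
Player 1's induced payoffs are 5, 6, 5, -6, so Player 1 commits to B. Subgame-perfect outcome: (B, R) with payoffs (6, 9).

9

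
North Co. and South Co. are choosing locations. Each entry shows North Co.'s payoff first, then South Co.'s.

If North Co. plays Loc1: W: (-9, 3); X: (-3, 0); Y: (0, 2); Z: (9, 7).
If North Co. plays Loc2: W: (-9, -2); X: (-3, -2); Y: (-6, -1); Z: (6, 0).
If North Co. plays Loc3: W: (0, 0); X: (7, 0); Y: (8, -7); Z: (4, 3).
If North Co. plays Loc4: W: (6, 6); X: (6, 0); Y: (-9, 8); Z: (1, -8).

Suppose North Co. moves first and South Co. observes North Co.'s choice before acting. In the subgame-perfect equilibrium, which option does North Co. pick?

South Co. best-responds to each possible North Co. move:
- Loc1 → South Co. plays Z (best of 3, 0, 2, 7); North Co. gets 9.
- Loc2 → South Co. plays Z (best of -2, -2, -1, 0); North Co. gets 6.
- Loc3 → South Co. plays Z (best of 0, 0, -7, 3); North Co. gets 4.
- Loc4 → South Co. plays Y (best of 6, 0, 8, -8); North Co. gets -9.
Maximizing over 9, 6, 4, -9, North Co. chooses Loc1. Subgame-perfect outcome: (Loc1, Z) with payoffs (9, 7).

Loc1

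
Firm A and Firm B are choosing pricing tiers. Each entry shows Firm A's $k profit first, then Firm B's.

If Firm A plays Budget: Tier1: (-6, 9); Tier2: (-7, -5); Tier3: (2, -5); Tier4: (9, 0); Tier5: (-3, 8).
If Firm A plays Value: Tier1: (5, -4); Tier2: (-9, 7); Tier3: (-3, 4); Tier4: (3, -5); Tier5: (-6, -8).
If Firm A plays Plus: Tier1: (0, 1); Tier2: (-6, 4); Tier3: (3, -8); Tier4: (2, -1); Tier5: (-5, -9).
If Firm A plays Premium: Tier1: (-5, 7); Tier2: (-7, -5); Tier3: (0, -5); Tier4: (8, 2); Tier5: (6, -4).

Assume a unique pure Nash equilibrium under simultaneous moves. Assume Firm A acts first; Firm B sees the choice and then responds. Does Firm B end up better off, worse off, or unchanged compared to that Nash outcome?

Backward induction with Firm A moving first.
- Budget: BR = Tier1, leader payoff -6.
- Value: BR = Tier2, leader payoff -9.
- Plus: BR = Tier2, leader payoff -6.
- Premium: BR = Tier1, leader payoff -5.
Firm A's induced payoffs are -6, -9, -6, -5, so Firm A commits to Premium. Subgame-perfect outcome: (Premium, Tier1) with payoffs (-5, 7).
Under simultaneous play:
Firm A's best replies: Tier1→Value; Tier2→Plus; Tier3→Plus; Tier4→Budget; Tier5→Premium.
Firm B's best replies: Budget→Tier1; Value→Tier2; Plus→Tier2; Premium→Tier1.
Only (Plus, Tier2) has each player best-responding; Nash payoffs (-6, 4).
Firm B earns 7 sequentially versus 4 at the Nash outcome: better off.

better off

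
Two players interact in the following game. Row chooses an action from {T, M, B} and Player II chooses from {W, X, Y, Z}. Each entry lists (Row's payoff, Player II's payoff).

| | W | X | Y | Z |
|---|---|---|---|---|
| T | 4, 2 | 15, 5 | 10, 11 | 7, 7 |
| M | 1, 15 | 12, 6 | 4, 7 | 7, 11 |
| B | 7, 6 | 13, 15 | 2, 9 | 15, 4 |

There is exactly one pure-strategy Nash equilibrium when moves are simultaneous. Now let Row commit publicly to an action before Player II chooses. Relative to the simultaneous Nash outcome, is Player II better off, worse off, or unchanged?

Player II best-responds to each possible Row move:
- T: Player II compares 2, 5, 11, 7 and picks Y; Row would get 10.
- M: Player II compares 15, 6, 7, 11 and picks W; Row would get 1.
- B: Player II compares 6, 15, 9, 4 and picks X; Row would get 13.
Maximizing over 10, 1, 13, Row chooses B. Subgame-perfect outcome: (B, X) with payoffs (13, 15).
For the simultaneous game, intersect best replies.
Row's best replies: W→B; X→T; Y→T; Z→B.
Player II's best replies: T→Y; M→W; B→X.
The unique mutual best reply is (T, Y), giving (10, 11).
Player II earns 15 sequentially versus 11 at the Nash outcome: better off.

better off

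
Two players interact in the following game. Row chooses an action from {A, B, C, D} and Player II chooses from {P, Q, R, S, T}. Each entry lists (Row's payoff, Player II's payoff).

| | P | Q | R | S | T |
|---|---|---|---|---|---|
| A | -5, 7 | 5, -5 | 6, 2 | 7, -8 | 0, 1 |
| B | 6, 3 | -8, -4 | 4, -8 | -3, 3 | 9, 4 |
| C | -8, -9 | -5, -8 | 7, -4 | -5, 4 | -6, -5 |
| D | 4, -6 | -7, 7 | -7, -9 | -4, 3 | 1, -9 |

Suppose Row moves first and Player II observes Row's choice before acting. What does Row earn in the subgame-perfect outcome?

Solve by backward induction (Row leads).
- A → Player II plays P (best of 7, -5, 2, -8, 1); Row gets -5.
- B → Player II plays T (best of 3, -4, -8, 3, 4); Row gets 9.
- C → Player II plays S (best of -9, -8, -4, 4, -5); Row gets -5.
- D → Player II plays Q (best of -6, 7, -9, 3, -9); Row gets -7.
Maximizing over -5, 9, -5, -7, Row chooses B. Subgame-perfect outcome: (B, T) with payoffs (9, 4).

9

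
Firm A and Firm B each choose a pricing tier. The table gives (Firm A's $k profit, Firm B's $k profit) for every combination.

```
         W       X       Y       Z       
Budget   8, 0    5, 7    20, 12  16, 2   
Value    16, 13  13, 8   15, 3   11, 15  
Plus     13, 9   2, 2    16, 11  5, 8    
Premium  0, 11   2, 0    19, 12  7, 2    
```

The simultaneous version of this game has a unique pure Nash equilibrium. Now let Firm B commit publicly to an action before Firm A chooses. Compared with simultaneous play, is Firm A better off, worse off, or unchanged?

Solve by backward induction (Firm B leads).
- W → Firm A plays Value (best of 8, 16, 13, 0); Firm B gets 13.
- X → Firm A plays Value (best of 5, 13, 2, 2); Firm B gets 8.
- Y → Firm A plays Budget (best of 20, 15, 16, 19); Firm B gets 12.
- Z → Firm A plays Budget (best of 16, 11, 5, 7); Firm B gets 2.
Among 13, 8, 12, 2, the best is 13 at W. Subgame-perfect outcome: (Value, W) with payoffs (16, 13).
Now find the simultaneous Nash equilibrium.
Firm A's best replies: W→Value; X→Value; Y→Budget; Z→Budget.
Firm B's best replies: Budget→Y; Value→Z; Plus→Y; Premium→Y.
Only (Budget, Y) has each player best-responding; Nash payoffs (20, 12).
Firm A earns 16 sequentially versus 20 at the Nash outcome: worse off.

worse off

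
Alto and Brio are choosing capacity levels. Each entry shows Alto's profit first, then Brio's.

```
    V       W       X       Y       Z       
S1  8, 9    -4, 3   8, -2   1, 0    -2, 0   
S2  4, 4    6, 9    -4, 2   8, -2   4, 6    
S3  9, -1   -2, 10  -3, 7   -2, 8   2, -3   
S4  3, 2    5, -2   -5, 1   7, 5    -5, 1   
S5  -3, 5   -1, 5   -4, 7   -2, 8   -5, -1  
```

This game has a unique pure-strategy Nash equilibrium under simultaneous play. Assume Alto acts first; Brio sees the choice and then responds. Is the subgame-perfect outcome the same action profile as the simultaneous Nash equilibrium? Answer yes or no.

Brio best-responds to each possible Alto move:
- S1 → Brio plays V (best of 9, 3, -2, 0, 0); Alto gets 8.
- S2 → Brio plays W (best of 4, 9, 2, -2, 6); Alto gets 6.
- S3 → Brio plays W (best of -1, 10, 7, 8, -3); Alto gets -2.
- S4 → Brio plays Y (best of 2, -2, 1, 5, 1); Alto gets 7.
- S5 → Brio plays Y (best of 5, 5, 7, 8, -1); Alto gets -2.
Alto's induced payoffs are 8, 6, -2, 7, -2, so Alto commits to S1. Subgame-perfect outcome: (S1, V) with payoffs (8, 9).
Now find the simultaneous Nash equilibrium.
Alto's best replies: V→S3; W→S2; X→S1; Y→S2; Z→S2.
Brio's best replies: S1→V; S2→W; S3→W; S4→Y; S5→Y.
Only (S2, W) has each player best-responding; Nash payoffs (6, 9).
Sequential outcome (S1, V) differs from the Nash profile (S2, W).

no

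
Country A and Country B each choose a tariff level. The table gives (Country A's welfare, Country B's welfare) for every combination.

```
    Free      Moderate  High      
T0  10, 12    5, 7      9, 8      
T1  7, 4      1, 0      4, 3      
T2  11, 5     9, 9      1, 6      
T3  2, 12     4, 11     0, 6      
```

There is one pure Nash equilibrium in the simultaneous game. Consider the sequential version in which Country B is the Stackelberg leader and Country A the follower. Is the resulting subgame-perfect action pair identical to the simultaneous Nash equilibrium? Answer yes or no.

Backward induction with Country B moving first.
- Free → Country A plays T2 (best of 10, 7, 11, 2); Country B gets 5.
- Moderate → Country A plays T2 (best of 5, 1, 9, 4); Country B gets 9.
- High → Country A plays T0 (best of 9, 4, 1, 0); Country B gets 8.
Among 5, 9, 8, the best is 9 at Moderate. Subgame-perfect outcome: (T2, Moderate) with payoffs (9, 9).
For the simultaneous game, intersect best replies.
Country A's best replies: Free→T2; Moderate→T2; High→T0.
Country B's best replies: T0→Free; T1→Free; T2→Moderate; T3→Free.
Only (T2, Moderate) has each player best-responding; Nash payoffs (9, 9).
Sequential outcome (T2, Moderate) coincides with the Nash profile (T2, Moderate).

yes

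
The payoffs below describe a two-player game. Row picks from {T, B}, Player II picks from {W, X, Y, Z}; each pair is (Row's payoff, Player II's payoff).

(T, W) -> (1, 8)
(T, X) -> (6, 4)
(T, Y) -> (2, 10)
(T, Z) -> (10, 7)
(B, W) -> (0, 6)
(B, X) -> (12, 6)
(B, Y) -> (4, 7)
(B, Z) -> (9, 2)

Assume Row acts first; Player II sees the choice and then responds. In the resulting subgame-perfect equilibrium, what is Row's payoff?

4

Solve by backward induction (Row leads).
- T → Player II plays Y (best of 8, 4, 10, 7); Row gets 2.
- B → Player II plays Y (best of 6, 6, 7, 2); Row gets 4.
Maximizing over 2, 4, Row chooses B. Subgame-perfect outcome: (B, Y) with payoffs (4, 7).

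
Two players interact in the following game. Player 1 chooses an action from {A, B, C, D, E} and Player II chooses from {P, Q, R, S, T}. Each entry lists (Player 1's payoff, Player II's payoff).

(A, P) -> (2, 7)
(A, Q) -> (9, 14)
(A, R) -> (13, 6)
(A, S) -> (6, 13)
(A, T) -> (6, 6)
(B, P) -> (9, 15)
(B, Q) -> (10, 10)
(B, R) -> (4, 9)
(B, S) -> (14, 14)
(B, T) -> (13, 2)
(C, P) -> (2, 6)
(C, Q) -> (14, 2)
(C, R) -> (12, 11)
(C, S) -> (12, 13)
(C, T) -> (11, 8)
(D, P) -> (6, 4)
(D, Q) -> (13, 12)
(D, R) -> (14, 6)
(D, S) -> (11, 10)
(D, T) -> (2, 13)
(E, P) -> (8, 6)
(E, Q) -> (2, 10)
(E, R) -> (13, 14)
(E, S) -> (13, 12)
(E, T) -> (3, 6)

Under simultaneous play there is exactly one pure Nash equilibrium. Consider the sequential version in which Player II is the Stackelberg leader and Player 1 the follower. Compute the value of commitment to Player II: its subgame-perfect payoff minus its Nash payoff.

0

Solve by backward induction (Player II leads).
- P: Player 1 compares 2, 9, 2, 6, 8 and picks B; Player II would get 15.
- Q: Player 1 compares 9, 10, 14, 13, 2 and picks C; Player II would get 2.
- R: Player 1 compares 13, 4, 12, 14, 13 and picks D; Player II would get 6.
- S: Player 1 compares 6, 14, 12, 11, 13 and picks B; Player II would get 14.
- T: Player 1 compares 6, 13, 11, 2, 3 and picks B; Player II would get 2.
Maximizing over 15, 2, 6, 14, 2, Player II chooses P. Subgame-perfect outcome: (B, P) with payoffs (9, 15).
Under simultaneous play:
Player 1's best replies: P→B; Q→C; R→D; S→B; T→B.
Player II's best replies: A→Q; B→P; C→S; D→T; E→R.
Only (B, P) has each player best-responding; Nash payoffs (9, 15).
Player II's commitment gain: 15 − 15 = 0.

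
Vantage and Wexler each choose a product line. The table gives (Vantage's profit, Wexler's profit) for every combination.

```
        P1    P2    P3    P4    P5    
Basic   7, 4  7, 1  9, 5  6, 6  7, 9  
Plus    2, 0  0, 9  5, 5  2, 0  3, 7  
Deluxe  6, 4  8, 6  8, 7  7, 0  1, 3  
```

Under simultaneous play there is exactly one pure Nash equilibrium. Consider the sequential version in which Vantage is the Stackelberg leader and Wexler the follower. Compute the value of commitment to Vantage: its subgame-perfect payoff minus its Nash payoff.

1

Backward induction with Vantage moving first.
- Basic → Wexler plays P5 (best of 4, 1, 5, 6, 9); Vantage gets 7.
- Plus → Wexler plays P2 (best of 0, 9, 5, 0, 7); Vantage gets 0.
- Deluxe → Wexler plays P3 (best of 4, 6, 7, 0, 3); Vantage gets 8.
Among 7, 0, 8, the best is 8 at Deluxe. Subgame-perfect outcome: (Deluxe, P3) with payoffs (8, 7).
Now find the simultaneous Nash equilibrium.
Vantage's best replies: P1→Basic; P2→Deluxe; P3→Basic; P4→Deluxe; P5→Basic.
Wexler's best replies: Basic→P5; Plus→P2; Deluxe→P3.
Only (Basic, P5) has each player best-responding; Nash payoffs (7, 9).
Vantage's commitment gain: 8 − 7 = 1.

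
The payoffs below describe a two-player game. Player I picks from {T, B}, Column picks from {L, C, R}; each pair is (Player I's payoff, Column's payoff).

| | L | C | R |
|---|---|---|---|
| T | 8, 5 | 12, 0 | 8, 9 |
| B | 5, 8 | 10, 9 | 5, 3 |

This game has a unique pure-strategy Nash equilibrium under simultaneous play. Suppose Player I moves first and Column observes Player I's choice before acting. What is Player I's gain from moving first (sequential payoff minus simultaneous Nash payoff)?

2

Backward induction with Player I moving first.
- T → Column plays R (best of 5, 0, 9); Player I gets 8.
- B → Column plays C (best of 8, 9, 3); Player I gets 10.
Among 8, 10, the best is 10 at B. Subgame-perfect outcome: (B, C) with payoffs (10, 9).
For the simultaneous game, intersect best replies.
Player I's best replies: L→T; C→T; R→T.
Column's best replies: T→R; B→C.
Only (T, R) has each player best-responding; Nash payoffs (8, 9).
Player I's commitment gain: 10 − 8 = 2.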